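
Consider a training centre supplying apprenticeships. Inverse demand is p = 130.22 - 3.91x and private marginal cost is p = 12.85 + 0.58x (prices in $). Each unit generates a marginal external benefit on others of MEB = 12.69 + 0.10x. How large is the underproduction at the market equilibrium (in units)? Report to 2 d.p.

Market equilibrium (private): 12.85 + 0.58x = 130.22 - 3.91x → x_m = 26.1403.
Social marginal cost = private MC − MEB = 0.16 + 0.48x.
Set SMC = demand: 0.16 + 0.48x = 130.22 - 3.91x → x* = 29.6264.
Gap = |26.1403 − 29.6264| = 3.4861.

3.49 units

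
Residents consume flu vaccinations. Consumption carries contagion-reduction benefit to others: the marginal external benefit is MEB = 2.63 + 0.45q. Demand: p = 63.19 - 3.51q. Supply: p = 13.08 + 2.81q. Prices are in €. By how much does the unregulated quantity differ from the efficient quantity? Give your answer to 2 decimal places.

Market equilibrium (private): 13.08 + 2.81q = 63.19 - 3.51q → q_m = 7.9288.
Social marginal benefit = demand + MEB = 65.82 - 3.06q.
Set SMB = MC: 65.82 - 3.06q = 13.08 + 2.81q → q* = 8.9847.
Gap = |7.9288 − 8.9847| = 1.0559.

1.06 units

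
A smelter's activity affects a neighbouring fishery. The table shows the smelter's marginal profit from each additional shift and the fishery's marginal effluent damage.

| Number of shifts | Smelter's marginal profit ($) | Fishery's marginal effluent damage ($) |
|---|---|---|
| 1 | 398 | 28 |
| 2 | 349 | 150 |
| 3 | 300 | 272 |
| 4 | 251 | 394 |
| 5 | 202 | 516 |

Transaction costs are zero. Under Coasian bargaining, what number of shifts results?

Bargaining reaches the level where marginal profit last exceeds marginal effluent damage.
That holds through level 3 (300 ≥ 272) but not at 4 (251 < 394).

3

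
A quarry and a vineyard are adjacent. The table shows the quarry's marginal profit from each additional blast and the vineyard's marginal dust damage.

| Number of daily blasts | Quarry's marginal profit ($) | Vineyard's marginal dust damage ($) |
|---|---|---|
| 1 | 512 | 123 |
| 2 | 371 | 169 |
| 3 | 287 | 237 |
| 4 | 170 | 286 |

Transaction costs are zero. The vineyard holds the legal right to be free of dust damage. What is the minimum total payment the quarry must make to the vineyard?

$529

Efficient level: marginal profit ≥ marginal dust damage through level 3, so k* = 3.
With the vineyard holding the right, the quarry must at least compensate total damage at k*: 123 + 169 + 237 = 529.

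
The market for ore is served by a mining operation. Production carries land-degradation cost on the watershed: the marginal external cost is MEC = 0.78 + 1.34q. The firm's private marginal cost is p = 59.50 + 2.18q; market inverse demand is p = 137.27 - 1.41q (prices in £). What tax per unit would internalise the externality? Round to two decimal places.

tax = £21.71 per unit

Social marginal cost = private MC + MEC = 60.28 + 3.52q.
Set SMC = demand: 60.28 + 3.52q = 137.27 - 1.41q → q* = 15.6166.
The Pigouvian tax equals MEC at q*: 0.78 + 1.34×15.6166 = 21.7062.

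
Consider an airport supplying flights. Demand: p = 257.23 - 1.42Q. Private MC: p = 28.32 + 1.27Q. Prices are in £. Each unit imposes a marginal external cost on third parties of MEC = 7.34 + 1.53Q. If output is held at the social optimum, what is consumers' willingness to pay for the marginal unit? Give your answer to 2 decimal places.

P = £182.67

Social marginal cost = private MC + MEC = 35.66 + 2.80Q.
Set SMC = demand: 35.66 + 2.80Q = 257.23 - 1.42Q → Q* = 52.5047.
Consumer price on the demand curve at Q*: 257.23 − 1.42×52.5047 = 182.6733.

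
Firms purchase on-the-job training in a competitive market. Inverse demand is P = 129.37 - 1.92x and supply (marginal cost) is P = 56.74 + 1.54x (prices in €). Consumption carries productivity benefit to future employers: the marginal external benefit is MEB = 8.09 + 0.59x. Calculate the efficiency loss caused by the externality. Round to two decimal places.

Market equilibrium (private): 56.74 + 1.54x = 129.37 - 1.92x → x_m = 20.9913.
Social marginal benefit = demand + MEB = 137.46 - 1.33x.
Set SMB = MC: 137.46 - 1.33x = 56.74 + 1.54x → x* = 28.1254.
Between x* and x_m the wedge SMB − MC runs linearly from 0 to MEB(x_m), so the loss is a triangle.
DWL = ½ × 7.1341 × 20.4749 = 73.0350.

DWL = €73.03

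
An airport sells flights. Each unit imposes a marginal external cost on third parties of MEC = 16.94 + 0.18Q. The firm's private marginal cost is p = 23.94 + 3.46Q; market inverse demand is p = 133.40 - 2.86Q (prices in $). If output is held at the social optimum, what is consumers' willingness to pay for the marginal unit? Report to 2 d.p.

Social marginal cost = private MC + MEC = 40.88 + 3.64Q.
Set SMC = demand: 40.88 + 3.64Q = 133.40 - 2.86Q → Q* = 14.2338.
Consumer price on the demand curve at Q*: 133.40 − 2.86×14.2338 = 92.6913.

P = $92.69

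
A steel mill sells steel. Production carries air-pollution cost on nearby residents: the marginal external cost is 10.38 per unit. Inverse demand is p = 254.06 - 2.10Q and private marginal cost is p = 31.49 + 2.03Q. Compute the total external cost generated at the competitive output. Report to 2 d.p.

Market equilibrium (private): 31.49 + 2.03Q = 254.06 - 2.10Q → Q_m = 53.8910.
Total external cost = MEC × Q_m = 10.38 × 53.8910 = 559.3886.

559.39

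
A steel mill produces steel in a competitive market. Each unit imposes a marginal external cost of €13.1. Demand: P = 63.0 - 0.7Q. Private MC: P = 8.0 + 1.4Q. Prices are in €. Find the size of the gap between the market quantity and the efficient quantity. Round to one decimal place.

Market equilibrium (private): 8.0 + 1.4Q = 63.0 - 0.7Q → Q_m = 26.1905.
Social marginal cost = private MC + MEC = 21.1 + 1.4Q.
Set SMC = demand: 21.1 + 1.4Q = 63.0 - 0.7Q → Q* = 19.9524.
Gap = |26.1905 − 19.9524| = 6.2381.

6.2 units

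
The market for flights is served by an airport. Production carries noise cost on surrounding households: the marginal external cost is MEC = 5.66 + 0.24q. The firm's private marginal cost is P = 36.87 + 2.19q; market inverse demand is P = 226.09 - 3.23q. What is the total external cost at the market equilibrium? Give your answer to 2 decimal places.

Market equilibrium (private): 36.87 + 2.19q = 226.09 - 3.23q → q_m = 34.9114.
Total external cost = ∫₀^{q_m} (5.66 + 0.24q) dq = 5.66×34.9114 + ½×0.24×34.9114² = 343.8552.

343.86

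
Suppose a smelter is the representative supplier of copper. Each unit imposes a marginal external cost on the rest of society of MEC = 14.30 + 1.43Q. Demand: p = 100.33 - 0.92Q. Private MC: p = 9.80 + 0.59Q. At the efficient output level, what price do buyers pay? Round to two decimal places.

P = 76.48

Social marginal cost = private MC + MEC = 24.10 + 2.02Q.
Set SMC = demand: 24.10 + 2.02Q = 100.33 - 0.92Q → Q* = 25.9286.
Consumer price on the demand curve at Q*: 100.33 − 0.92×25.9286 = 76.4757.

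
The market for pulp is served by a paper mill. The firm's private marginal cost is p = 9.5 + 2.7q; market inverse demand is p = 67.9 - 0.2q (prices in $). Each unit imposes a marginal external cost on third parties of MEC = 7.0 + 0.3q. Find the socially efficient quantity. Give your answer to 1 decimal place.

q* = 16.1

Social marginal cost = private MC + MEC = 16.5 + 3.0q.
Set SMC = demand: 16.5 + 3.0q = 67.9 - 0.2q → q* = 16.0625.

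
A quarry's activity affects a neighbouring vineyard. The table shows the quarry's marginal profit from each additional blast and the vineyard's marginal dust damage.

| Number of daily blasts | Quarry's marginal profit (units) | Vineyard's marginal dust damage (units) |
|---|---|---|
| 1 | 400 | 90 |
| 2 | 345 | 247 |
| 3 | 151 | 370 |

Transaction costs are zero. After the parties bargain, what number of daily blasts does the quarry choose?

2

Bargaining reaches the level where marginal profit last exceeds marginal dust damage.
That holds through level 2 (345 ≥ 247) but not at 3 (151 < 370).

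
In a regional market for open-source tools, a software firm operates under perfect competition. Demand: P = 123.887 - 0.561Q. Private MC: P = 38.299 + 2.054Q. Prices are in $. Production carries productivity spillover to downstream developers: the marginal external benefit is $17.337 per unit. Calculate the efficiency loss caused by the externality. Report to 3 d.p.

Market equilibrium (private): 38.299 + 2.054Q = 123.887 - 0.561Q → Q_m = 32.7296.
Social marginal cost = private MC − MEB = 20.962 + 2.054Q.
Set SMC = demand: 20.962 + 2.054Q = 123.887 - 0.561Q → Q* = 39.3595.
Between Q* and Q_m the wedge demand − SMC runs linearly from 0 to MEB(Q_m), so the loss is a triangle.
DWL = ½ × 6.6299 × 17.3370 = 57.4713.

DWL = $57.471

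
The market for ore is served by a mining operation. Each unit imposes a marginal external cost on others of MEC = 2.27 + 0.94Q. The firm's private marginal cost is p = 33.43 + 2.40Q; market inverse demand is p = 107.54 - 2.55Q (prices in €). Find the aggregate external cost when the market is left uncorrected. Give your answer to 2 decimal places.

Market equilibrium (private): 33.43 + 2.40Q = 107.54 - 2.55Q → Q_m = 14.9717.
Total external cost = ∫₀^{Q_m} (2.27 + 0.94Q) dQ = 2.27×14.9717 + ½×0.94×14.9717² = 139.3371.

€139.34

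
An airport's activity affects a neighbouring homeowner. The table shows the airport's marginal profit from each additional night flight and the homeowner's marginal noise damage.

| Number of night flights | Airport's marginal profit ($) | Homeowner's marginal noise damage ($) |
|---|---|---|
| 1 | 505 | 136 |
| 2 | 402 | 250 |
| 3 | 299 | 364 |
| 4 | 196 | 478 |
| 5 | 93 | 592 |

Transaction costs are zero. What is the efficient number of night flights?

2

Bargaining reaches the level where marginal profit last exceeds marginal noise damage.
That holds through level 2 (402 ≥ 250) but not at 3 (299 < 364).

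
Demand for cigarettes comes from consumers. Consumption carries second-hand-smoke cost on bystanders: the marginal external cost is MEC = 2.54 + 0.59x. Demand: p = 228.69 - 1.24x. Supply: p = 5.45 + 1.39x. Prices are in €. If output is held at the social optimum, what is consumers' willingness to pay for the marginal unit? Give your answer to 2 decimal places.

Social marginal benefit = demand − MEC = 226.15 - 1.83x.
Set SMB = MC: 226.15 - 1.83x = 5.45 + 1.39x → x* = 68.5404.
Consumer price on the demand curve at x*: 228.69 − 1.24×68.5404 = 143.6999.

P = €143.70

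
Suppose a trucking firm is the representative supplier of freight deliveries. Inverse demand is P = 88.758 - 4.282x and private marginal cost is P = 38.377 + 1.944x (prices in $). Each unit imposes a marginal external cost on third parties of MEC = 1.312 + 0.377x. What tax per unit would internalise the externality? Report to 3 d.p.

Social marginal cost = private MC + MEC = 39.689 + 2.321x.
Set SMC = demand: 39.689 + 2.321x = 88.758 - 4.282x → x* = 7.4313.
The Pigouvian tax equals MEC at x*: 1.312 + 0.377×7.4313 = 4.1136.

tax = $4.114 per unit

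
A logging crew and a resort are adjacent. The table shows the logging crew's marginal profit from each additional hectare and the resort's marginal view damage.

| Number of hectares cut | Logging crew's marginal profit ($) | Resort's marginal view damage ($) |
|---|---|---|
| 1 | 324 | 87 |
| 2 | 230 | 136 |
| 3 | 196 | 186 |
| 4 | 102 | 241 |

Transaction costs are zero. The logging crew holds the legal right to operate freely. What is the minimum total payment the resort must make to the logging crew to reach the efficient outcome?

Left alone the logging crew would choose level 4 (marginal profit stays positive).
Efficient level: k* = 3 (marginal profit ≥ marginal view damage through 3).
The resort must at least cover the logging crew's forgone profit from cutting 4→3: 102 = 102.

$102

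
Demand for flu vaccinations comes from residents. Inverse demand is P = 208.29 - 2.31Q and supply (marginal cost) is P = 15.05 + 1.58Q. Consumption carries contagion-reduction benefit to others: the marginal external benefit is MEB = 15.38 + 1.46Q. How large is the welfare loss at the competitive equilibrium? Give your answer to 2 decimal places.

DWL = 1590.05

Market equilibrium (private): 15.05 + 1.58Q = 208.29 - 2.31Q → Q_m = 49.6761.
Social marginal benefit = demand + MEB = 223.67 - 0.85Q.
Set SMB = MC: 223.67 - 0.85Q = 15.05 + 1.58Q → Q* = 85.8519.
Between Q* and Q_m the wedge SMB − MC runs linearly from 0 to MEB(Q_m), so the loss is a triangle.
DWL = ½ × 36.1758 × 87.9071 = 1590.0548.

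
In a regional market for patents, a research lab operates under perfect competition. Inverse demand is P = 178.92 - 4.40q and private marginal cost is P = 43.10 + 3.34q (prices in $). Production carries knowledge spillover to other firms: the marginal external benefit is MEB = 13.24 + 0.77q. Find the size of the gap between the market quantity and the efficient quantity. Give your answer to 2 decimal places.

Market equilibrium (private): 43.10 + 3.34q = 178.92 - 4.40q → q_m = 17.5478.
Social marginal cost = private MC − MEB = 29.86 + 2.57q.
Set SMC = demand: 29.86 + 2.57q = 178.92 - 4.40q → q* = 21.3859.
Gap = |17.5478 − 21.3859| = 3.8381.

3.84 units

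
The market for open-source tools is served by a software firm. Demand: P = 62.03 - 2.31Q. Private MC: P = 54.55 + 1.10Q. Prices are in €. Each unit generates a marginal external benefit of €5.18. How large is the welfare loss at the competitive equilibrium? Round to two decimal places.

DWL = €3.93

Market equilibrium (private): 54.55 + 1.10Q = 62.03 - 2.31Q → Q_m = 2.1935.
Social marginal cost = private MC − MEB = 49.37 + 1.10Q.
Set SMC = demand: 49.37 + 1.10Q = 62.03 - 2.31Q → Q* = 3.7126.
Between Q* and Q_m the wedge demand − SMC runs linearly from 0 to MEB(Q_m), so the loss is a triangle.
DWL = ½ × 1.5191 × 5.1800 = 3.9345.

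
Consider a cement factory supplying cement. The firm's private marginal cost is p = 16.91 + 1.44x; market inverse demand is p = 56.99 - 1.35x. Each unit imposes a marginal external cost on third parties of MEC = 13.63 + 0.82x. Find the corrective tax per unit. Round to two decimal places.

tax = 19.64 per unit

Social marginal cost = private MC + MEC = 30.54 + 2.26x.
Set SMC = demand: 30.54 + 2.26x = 56.99 - 1.35x → x* = 7.3269.
The Pigouvian tax equals MEC at x*: 13.63 + 0.82×7.3269 = 19.6381.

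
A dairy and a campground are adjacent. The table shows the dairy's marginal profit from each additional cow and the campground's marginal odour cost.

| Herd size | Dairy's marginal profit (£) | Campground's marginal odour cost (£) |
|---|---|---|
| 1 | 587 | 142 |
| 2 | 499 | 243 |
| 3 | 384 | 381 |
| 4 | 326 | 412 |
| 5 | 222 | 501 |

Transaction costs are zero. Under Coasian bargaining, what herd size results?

3

Bargaining reaches the level where marginal profit last exceeds marginal odour cost.
That holds through level 3 (384 ≥ 381) but not at 4 (326 < 412).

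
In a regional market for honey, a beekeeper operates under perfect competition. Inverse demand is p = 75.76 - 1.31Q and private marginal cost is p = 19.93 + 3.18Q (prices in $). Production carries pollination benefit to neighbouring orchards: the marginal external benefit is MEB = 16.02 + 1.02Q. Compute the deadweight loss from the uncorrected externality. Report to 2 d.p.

DWL = $118.71

Market equilibrium (private): 19.93 + 3.18Q = 75.76 - 1.31Q → Q_m = 12.4343.
Social marginal cost = private MC − MEB = 3.91 + 2.16Q.
Set SMC = demand: 3.91 + 2.16Q = 75.76 - 1.31Q → Q* = 20.7061.
Height of the DWL triangle at Q_m is demand(Q_m) − SMC(Q_m) = MEB(Q_m) = 28.7030.
DWL = ½ × 8.2718 × 28.7030 = 118.7127.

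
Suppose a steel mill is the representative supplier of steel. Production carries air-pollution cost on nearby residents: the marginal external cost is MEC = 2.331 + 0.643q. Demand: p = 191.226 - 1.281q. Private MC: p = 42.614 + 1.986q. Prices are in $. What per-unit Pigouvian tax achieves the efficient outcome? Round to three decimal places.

Social marginal cost = private MC + MEC = 44.945 + 2.629q.
Set SMC = demand: 44.945 + 2.629q = 191.226 - 1.281q → q* = 37.4120.
The Pigouvian tax equals MEC at q*: 2.331 + 0.643×37.4120 = 26.3869.

tax = $26.387 per unit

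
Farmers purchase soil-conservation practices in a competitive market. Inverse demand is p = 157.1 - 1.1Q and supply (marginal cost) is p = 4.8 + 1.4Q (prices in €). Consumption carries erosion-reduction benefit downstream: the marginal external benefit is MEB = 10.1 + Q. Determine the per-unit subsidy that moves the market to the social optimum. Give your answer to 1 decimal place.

Social marginal benefit = demand + MEB = 167.2 - 0.1Q.
Set SMB = MC: 167.2 - 0.1Q = 4.8 + 1.4Q → Q* = 108.2667.
The Pigouvian subsidy equals MEB at Q*: 10.1 + 1.0×108.2667 = 118.3667.

subsidy = €118.4 per unit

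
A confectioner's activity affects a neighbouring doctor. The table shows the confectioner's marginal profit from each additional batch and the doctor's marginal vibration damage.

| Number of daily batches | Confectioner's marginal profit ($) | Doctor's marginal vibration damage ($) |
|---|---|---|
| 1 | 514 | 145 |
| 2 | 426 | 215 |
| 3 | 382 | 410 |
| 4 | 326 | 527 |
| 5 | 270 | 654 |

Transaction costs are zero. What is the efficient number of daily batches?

Bargaining reaches the level where marginal profit last exceeds marginal vibration damage.
That holds through level 2 (426 ≥ 215) but not at 3 (382 < 410).

2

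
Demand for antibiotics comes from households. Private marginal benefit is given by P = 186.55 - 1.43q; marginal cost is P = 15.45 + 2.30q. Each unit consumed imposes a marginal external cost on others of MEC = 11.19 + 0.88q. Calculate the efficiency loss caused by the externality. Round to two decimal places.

DWL = 288.30

Market equilibrium (private): 15.45 + 2.30q = 186.55 - 1.43q → q_m = 45.8713.
Social marginal benefit = demand − MEC = 175.36 - 2.31q.
Set SMB = MC: 175.36 - 2.31q = 15.45 + 2.30q → q* = 34.6876.
The welfare-loss triangle has base |q_m − q*| and height MEC(q_m) (the vertical gap between SMB and MC is zero at q* and MEC at q_m).
DWL = ½ × 11.1837 × 51.5568 = 288.2979.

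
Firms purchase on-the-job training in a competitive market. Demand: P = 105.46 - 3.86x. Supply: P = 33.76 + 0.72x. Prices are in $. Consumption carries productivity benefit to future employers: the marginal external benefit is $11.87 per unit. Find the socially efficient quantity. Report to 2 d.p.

x* = 18.25

Social marginal benefit = demand + MEB = 117.33 - 3.86x.
Set SMB = MC: 117.33 - 3.86x = 33.76 + 0.72x → x* = 18.2467.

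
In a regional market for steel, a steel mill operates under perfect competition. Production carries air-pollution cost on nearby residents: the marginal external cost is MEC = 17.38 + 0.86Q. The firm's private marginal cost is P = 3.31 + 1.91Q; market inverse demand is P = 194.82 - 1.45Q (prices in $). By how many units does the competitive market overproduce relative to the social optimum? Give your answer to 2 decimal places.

15.73 units

Market equilibrium (private): 3.31 + 1.91Q = 194.82 - 1.45Q → Q_m = 56.9970.
Social marginal cost = private MC + MEC = 20.69 + 2.77Q.
Set SMC = demand: 20.69 + 2.77Q = 194.82 - 1.45Q → Q* = 41.2630.
Gap = |56.9970 − 41.2630| = 15.7340.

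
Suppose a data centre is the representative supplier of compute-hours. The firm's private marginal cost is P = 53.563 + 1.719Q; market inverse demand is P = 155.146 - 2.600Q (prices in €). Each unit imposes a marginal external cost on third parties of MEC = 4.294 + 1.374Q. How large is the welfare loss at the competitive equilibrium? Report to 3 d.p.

Market equilibrium (private): 53.563 + 1.719Q = 155.146 - 2.600Q → Q_m = 23.5200.
Social marginal cost = private MC + MEC = 57.857 + 3.093Q.
Set SMC = demand: 57.857 + 3.093Q = 155.146 - 2.600Q → Q* = 17.0892.
The loss is the area between SMC and demand from Q* to Q_m; with linear curves that's a triangle of height MEC(Q_m).
DWL = ½ × 6.4308 × 36.6105 = 117.7174.

DWL = €117.717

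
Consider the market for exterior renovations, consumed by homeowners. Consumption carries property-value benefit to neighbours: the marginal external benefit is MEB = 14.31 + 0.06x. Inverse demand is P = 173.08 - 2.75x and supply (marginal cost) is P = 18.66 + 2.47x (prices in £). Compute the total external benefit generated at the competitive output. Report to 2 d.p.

Market equilibrium (private): 18.66 + 2.47x = 173.08 - 2.75x → x_m = 29.5824.
Total external benefit = ∫₀^{x_m} (14.31 + 0.06x) dx = 14.31×29.5824 + ½×0.06×29.5824² = 449.5777.

£449.58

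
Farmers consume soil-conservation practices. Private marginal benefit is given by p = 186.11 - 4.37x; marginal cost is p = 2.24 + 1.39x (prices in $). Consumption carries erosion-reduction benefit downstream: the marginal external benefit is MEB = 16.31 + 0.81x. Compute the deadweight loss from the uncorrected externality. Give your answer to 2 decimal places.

DWL = $179.60

Market equilibrium (private): 2.24 + 1.39x = 186.11 - 4.37x → x_m = 31.9219.
Social marginal benefit = demand + MEB = 202.42 - 3.56x.
Set SMB = MC: 202.42 - 3.56x = 2.24 + 1.39x → x* = 40.4404.
Between x* and x_m the wedge SMB − MC runs linearly from 0 to MEB(x_m), so the loss is a triangle.
DWL = ½ × 8.5185 × 42.1667 = 179.5985.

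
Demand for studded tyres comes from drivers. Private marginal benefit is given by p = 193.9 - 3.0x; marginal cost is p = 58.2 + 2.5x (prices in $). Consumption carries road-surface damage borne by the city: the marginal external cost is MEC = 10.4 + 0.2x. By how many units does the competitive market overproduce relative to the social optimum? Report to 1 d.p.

Market equilibrium (private): 58.2 + 2.5x = 193.9 - 3.0x → x_m = 24.6727.
Social marginal benefit = demand − MEC = 183.5 - 3.2x.
Set SMB = MC: 183.5 - 3.2x = 58.2 + 2.5x → x* = 21.9825.
Gap = |24.6727 − 21.9825| = 2.6902.

2.7 units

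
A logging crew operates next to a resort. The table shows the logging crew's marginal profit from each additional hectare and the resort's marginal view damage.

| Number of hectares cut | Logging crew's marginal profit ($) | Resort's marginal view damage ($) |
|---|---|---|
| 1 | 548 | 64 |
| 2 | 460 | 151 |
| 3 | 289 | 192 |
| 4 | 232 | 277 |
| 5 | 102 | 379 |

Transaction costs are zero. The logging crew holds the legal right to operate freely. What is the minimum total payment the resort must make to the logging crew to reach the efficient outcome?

Left alone the logging crew would choose level 5 (marginal profit stays positive).
Efficient level: k* = 3 (marginal profit ≥ marginal view damage through 3).
The resort must at least cover the logging crew's forgone profit from cutting 5→3: 232 + 102 = 334.

$334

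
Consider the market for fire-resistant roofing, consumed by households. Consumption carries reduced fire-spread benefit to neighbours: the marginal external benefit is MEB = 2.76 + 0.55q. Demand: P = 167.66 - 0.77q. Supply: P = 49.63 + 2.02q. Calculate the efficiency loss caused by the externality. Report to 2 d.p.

DWL = 151.21

Market equilibrium (private): 49.63 + 2.02q = 167.66 - 0.77q → q_m = 42.3047.
Social marginal benefit = demand + MEB = 170.42 - 0.22q.
Set SMB = MC: 170.42 - 0.22q = 49.63 + 2.02q → q* = 53.9241.
The welfare-loss triangle has base |q_m − q*| and height MEB(q_m) (the vertical gap between SMB and MC is zero at q* and MEB at q_m).
DWL = ½ × 11.6194 × 26.0276 = 151.2125.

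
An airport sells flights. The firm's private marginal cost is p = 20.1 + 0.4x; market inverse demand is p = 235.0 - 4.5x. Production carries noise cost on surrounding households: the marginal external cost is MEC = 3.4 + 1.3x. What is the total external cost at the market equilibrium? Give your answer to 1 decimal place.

1399.4

Market equilibrium (private): 20.1 + 0.4x = 235.0 - 4.5x → x_m = 43.8571.
Total external cost = ∫₀^{x_m} (3.4 + 1.3x) dx = 3.4×43.8571 + ½×1.3×43.8571² = 1399.3535.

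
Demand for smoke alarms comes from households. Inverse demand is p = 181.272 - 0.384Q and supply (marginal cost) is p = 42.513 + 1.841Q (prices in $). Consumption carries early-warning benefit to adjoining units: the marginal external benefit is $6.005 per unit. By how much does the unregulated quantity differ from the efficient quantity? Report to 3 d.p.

Market equilibrium (private): 42.513 + 1.841Q = 181.272 - 0.384Q → Q_m = 62.3636.
Social marginal benefit = demand + MEB = 187.277 - 0.384Q.
Set SMB = MC: 187.277 - 0.384Q = 42.513 + 1.841Q → Q* = 65.0625.
Gap = |62.3636 − 65.0625| = 2.6989.

2.699 units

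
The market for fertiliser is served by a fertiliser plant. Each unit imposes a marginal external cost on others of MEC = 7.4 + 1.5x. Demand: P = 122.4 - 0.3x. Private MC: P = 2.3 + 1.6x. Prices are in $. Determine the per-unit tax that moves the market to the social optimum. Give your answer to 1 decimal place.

tax = $57.1 per unit

Social marginal cost = private MC + MEC = 9.7 + 3.1x.
Set SMC = demand: 9.7 + 3.1x = 122.4 - 0.3x → x* = 33.1471.
The Pigouvian tax equals MEC at x*: 7.4 + 1.5×33.1471 = 57.1207.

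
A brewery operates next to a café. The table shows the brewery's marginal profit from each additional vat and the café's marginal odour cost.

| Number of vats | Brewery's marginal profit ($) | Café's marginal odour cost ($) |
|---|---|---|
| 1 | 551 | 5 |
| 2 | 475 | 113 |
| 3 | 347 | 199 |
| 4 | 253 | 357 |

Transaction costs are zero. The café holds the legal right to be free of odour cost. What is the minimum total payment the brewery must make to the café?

$317

Efficient level: marginal profit ≥ marginal odour cost through level 3, so k* = 3.
With the café holding the right, the brewery must at least compensate total damage at k*: 5 + 113 + 199 = 317.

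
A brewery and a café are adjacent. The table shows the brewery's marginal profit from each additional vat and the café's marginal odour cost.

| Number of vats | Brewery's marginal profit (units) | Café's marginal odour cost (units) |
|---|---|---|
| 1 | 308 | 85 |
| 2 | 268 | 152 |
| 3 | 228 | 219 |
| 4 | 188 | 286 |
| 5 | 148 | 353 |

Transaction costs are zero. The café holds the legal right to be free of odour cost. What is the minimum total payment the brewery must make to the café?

Efficient level: marginal profit ≥ marginal odour cost through level 3, so k* = 3.
With the café holding the right, the brewery must at least compensate total damage at k*: 85 + 152 + 219 = 456.

456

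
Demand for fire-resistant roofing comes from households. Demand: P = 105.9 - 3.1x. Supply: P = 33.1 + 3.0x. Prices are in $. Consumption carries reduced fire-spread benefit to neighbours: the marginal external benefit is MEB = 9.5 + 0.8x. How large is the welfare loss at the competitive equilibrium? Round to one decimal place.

Market equilibrium (private): 33.1 + 3.0x = 105.9 - 3.1x → x_m = 11.9344.
Social marginal benefit = demand + MEB = 115.4 - 2.3x.
Set SMB = MC: 115.4 - 2.3x = 33.1 + 3.0x → x* = 15.5283.
Between x* and x_m the wedge SMB − MC runs linearly from 0 to MEB(x_m), so the loss is a triangle.
DWL = ½ × 3.5939 × 19.0475 = 34.2274.

DWL = $34.2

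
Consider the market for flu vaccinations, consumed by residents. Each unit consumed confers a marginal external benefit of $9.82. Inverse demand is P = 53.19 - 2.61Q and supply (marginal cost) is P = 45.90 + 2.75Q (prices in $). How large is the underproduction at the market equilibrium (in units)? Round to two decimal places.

Market equilibrium (private): 45.90 + 2.75Q = 53.19 - 2.61Q → Q_m = 1.3601.
Social marginal benefit = demand + MEB = 63.01 - 2.61Q.
Set SMB = MC: 63.01 - 2.61Q = 45.90 + 2.75Q → Q* = 3.1922.
Gap = |1.3601 − 3.1922| = 1.8321.

1.83 units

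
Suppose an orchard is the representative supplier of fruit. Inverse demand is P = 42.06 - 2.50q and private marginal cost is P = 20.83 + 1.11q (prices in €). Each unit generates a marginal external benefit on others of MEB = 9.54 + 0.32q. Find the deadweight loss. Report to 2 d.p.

DWL = €19.83

Market equilibrium (private): 20.83 + 1.11q = 42.06 - 2.50q → q_m = 5.8809.
Social marginal cost = private MC − MEB = 11.29 + 0.79q.
Set SMC = demand: 11.29 + 0.79q = 42.06 - 2.50q → q* = 9.3526.
Between q* and q_m the wedge demand − SMC runs linearly from 0 to MEB(q_m), so the loss is a triangle.
DWL = ½ × 3.4717 × 11.4219 = 19.8267.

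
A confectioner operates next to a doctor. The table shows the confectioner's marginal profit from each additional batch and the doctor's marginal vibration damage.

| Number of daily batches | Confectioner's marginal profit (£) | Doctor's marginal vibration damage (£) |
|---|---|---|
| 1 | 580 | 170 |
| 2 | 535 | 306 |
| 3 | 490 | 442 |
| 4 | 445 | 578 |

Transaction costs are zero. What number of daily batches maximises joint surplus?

Bargaining reaches the level where marginal profit last exceeds marginal vibration damage.
That holds through level 3 (490 ≥ 442) but not at 4 (445 < 578).

3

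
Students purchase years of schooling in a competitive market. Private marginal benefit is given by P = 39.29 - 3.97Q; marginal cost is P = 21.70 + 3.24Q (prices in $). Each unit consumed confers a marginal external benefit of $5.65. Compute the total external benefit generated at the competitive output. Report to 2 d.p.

Market equilibrium (private): 21.70 + 3.24Q = 39.29 - 3.97Q → Q_m = 2.4397.
Total external benefit = MEB × Q_m = 5.65 × 2.4397 = 13.7843.

$13.78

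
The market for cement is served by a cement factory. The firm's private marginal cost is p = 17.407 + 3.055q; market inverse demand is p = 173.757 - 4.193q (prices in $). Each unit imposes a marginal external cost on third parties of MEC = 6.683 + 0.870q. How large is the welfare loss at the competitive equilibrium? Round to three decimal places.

DWL = $39.894

Market equilibrium (private): 17.407 + 3.055q = 173.757 - 4.193q → q_m = 21.5715.
Social marginal cost = private MC + MEC = 24.090 + 3.925q.
Set SMC = demand: 24.090 + 3.925q = 173.757 - 4.193q → q* = 18.4364.
The welfare-loss triangle has base |q_m − q*| and height MEC(q_m) (the vertical gap between SMC and demand is zero at q* and MEC at q_m).
DWL = ½ × 3.1351 × 25.4502 = 39.8945.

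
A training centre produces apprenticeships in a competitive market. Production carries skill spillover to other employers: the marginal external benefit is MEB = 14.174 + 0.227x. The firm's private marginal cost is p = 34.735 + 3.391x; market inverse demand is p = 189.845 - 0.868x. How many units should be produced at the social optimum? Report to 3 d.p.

x* = 41.985

Social marginal cost = private MC − MEB = 20.561 + 3.164x.
Set SMC = demand: 20.561 + 3.164x = 189.845 - 0.868x → x* = 41.9851.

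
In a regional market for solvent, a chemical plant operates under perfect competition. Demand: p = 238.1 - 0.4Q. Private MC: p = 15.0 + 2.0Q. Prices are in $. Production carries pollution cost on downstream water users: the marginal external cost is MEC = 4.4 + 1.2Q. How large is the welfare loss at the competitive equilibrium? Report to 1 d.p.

Market equilibrium (private): 15.0 + 2.0Q = 238.1 - 0.4Q → Q_m = 92.9583.
Social marginal cost = private MC + MEC = 19.4 + 3.2Q.
Set SMC = demand: 19.4 + 3.2Q = 238.1 - 0.4Q → Q* = 60.7500.
The loss is the area between SMC and demand from Q* to Q_m; with linear curves that's a triangle of height MEC(Q_m).
DWL = ½ × 32.2083 × 115.9500 = 1867.2762.

DWL = $1867.3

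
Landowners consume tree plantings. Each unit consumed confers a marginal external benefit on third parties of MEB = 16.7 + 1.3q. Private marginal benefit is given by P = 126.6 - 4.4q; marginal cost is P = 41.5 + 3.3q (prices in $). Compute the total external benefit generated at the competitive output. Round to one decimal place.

$264.0

Market equilibrium (private): 41.5 + 3.3q = 126.6 - 4.4q → q_m = 11.0519.
Total external benefit = ∫₀^{q_m} (16.7 + 1.3q) dq = 16.7×11.0519 + ½×1.3×11.0519² = 263.9607.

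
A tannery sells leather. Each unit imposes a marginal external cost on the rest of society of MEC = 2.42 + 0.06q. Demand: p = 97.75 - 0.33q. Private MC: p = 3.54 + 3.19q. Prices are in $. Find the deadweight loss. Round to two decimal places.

Market equilibrium (private): 3.54 + 3.19q = 97.75 - 0.33q → q_m = 26.7642.
Social marginal cost = private MC + MEC = 5.96 + 3.25q.
Set SMC = demand: 5.96 + 3.25q = 97.75 - 0.33q → q* = 25.6397.
The welfare-loss triangle has base |q_m − q*| and height MEC(q_m) (the vertical gap between SMC and demand is zero at q* and MEC at q_m).
DWL = ½ × 1.1245 × 4.0259 = 2.2636.

DWL = $2.26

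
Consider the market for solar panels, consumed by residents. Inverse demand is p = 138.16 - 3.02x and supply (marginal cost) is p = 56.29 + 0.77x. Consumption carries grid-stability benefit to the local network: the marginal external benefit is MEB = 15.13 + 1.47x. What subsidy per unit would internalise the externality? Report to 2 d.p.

subsidy = 76.59 per unit

Social marginal benefit = demand + MEB = 153.29 - 1.55x.
Set SMB = MC: 153.29 - 1.55x = 56.29 + 0.77x → x* = 41.8103.
The Pigouvian subsidy equals MEB at x*: 15.13 + 1.47×41.8103 = 76.5911.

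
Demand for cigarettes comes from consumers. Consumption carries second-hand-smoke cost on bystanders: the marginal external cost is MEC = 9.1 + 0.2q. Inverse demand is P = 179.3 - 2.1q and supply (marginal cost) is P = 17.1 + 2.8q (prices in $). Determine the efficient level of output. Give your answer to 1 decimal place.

Social marginal benefit = demand − MEC = 170.2 - 2.3q.
Set SMB = MC: 170.2 - 2.3q = 17.1 + 2.8q → q* = 30.0196.

q* = 30.0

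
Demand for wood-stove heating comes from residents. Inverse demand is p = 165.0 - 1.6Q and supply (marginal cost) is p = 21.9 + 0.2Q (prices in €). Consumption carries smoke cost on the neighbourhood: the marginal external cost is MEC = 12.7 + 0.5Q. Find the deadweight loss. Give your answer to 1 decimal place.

Market equilibrium (private): 21.9 + 0.2Q = 165.0 - 1.6Q → Q_m = 79.5000.
Social marginal benefit = demand − MEC = 152.3 - 2.1Q.
Set SMB = MC: 152.3 - 2.1Q = 21.9 + 0.2Q → Q* = 56.6957.
The welfare-loss triangle has base |Q_m − Q*| and height MEC(Q_m) (the vertical gap between SMB and MC is zero at Q* and MEC at Q_m).
DWL = ½ × 22.8043 × 52.4500 = 598.0428.

DWL = €598.0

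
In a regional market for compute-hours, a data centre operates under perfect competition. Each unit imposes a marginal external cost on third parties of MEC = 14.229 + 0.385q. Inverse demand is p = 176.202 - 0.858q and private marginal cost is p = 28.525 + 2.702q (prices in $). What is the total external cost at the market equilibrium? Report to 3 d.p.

Market equilibrium (private): 28.525 + 2.702q = 176.202 - 0.858q → q_m = 41.4823.
Total external cost = ∫₀^{q_m} (14.229 + 0.385q) dq = 14.229×41.4823 + ½×0.385×41.4823² = 921.5020.

$921.502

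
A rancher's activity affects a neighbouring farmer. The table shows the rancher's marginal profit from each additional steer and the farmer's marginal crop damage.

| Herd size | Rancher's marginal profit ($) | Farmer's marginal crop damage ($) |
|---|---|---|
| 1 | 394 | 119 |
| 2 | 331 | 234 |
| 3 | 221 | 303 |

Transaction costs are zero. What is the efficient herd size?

Bargaining reaches the level where marginal profit last exceeds marginal crop damage.
That holds through level 2 (331 ≥ 234) but not at 3 (221 < 303).

2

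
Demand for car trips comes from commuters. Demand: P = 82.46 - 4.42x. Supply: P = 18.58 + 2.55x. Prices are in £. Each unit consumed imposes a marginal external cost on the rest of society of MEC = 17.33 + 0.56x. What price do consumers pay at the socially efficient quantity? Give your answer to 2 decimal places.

Social marginal benefit = demand − MEC = 65.13 - 4.98x.
Set SMB = MC: 65.13 - 4.98x = 18.58 + 2.55x → x* = 6.1819.
Consumer price on the demand curve at x*: 82.46 − 4.42×6.1819 = 55.1360.

P = £55.14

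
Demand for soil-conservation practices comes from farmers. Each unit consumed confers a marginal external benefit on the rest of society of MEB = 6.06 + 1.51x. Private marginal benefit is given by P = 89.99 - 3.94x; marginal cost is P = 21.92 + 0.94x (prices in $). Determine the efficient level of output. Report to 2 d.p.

x* = 22.00

Social marginal benefit = demand + MEB = 96.05 - 2.43x.
Set SMB = MC: 96.05 - 2.43x = 21.92 + 0.94x → x* = 21.9970.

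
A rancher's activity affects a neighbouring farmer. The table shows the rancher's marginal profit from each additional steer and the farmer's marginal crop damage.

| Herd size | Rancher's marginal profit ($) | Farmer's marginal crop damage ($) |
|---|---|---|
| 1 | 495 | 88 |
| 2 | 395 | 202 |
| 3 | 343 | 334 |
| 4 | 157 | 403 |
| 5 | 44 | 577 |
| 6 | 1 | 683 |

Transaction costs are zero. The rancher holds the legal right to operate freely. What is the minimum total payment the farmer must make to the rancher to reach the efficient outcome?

Left alone the rancher would choose level 6 (marginal profit stays positive).
Efficient level: k* = 3 (marginal profit ≥ marginal crop damage through 3).
The farmer must at least cover the rancher's forgone profit from cutting 6→3: 157 + 44 + 1 = 202.

$202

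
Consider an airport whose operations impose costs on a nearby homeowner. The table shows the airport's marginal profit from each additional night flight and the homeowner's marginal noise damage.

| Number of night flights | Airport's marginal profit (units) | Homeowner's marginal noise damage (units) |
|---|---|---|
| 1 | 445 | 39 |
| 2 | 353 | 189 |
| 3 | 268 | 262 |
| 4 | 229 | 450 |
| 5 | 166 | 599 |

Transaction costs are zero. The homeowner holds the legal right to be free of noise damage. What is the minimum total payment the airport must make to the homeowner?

490

Efficient level: marginal profit ≥ marginal noise damage through level 3, so k* = 3.
With the homeowner holding the right, the airport must at least compensate total damage at k*: 39 + 189 + 262 = 490.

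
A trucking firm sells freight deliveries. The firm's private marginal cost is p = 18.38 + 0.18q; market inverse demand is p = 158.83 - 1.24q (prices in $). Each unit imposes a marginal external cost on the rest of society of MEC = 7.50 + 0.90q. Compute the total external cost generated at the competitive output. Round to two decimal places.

Market equilibrium (private): 18.38 + 0.18q = 158.83 - 1.24q → q_m = 98.9085.
Total external cost = ∫₀^{q_m} (7.50 + 0.90q) dq = 7.50×98.9085 + ½×0.90×98.9085² = 5144.1149.

$5144.11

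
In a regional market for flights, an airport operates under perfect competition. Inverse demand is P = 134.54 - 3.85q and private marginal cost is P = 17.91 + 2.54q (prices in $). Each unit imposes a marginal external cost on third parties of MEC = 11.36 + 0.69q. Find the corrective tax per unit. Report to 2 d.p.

Social marginal cost = private MC + MEC = 29.27 + 3.23q.
Set SMC = demand: 29.27 + 3.23q = 134.54 - 3.85q → q* = 14.8686.
The Pigouvian tax equals MEC at q*: 11.36 + 0.69×14.8686 = 21.6193.

tax = $21.62 per unit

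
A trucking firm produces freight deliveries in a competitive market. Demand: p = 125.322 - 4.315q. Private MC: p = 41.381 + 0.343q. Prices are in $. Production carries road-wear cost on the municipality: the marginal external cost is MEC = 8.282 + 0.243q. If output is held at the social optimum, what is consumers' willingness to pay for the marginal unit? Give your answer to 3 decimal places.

Social marginal cost = private MC + MEC = 49.663 + 0.586q.
Set SMC = demand: 49.663 + 0.586q = 125.322 - 4.315q → q* = 15.4375.
Consumer price on the demand curve at q*: 125.322 − 4.315×15.4375 = 58.7092.

P = $58.709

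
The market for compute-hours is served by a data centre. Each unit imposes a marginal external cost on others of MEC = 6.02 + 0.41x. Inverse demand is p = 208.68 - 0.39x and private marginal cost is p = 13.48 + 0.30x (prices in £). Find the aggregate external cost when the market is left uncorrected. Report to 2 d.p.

Market equilibrium (private): 13.48 + 0.30x = 208.68 - 0.39x → x_m = 282.8986.
Total external cost = ∫₀^{x_m} (6.02 + 0.41x) dx = 6.02×282.8986 + ½×0.41×282.8986² = 18109.5312.

£18109.53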